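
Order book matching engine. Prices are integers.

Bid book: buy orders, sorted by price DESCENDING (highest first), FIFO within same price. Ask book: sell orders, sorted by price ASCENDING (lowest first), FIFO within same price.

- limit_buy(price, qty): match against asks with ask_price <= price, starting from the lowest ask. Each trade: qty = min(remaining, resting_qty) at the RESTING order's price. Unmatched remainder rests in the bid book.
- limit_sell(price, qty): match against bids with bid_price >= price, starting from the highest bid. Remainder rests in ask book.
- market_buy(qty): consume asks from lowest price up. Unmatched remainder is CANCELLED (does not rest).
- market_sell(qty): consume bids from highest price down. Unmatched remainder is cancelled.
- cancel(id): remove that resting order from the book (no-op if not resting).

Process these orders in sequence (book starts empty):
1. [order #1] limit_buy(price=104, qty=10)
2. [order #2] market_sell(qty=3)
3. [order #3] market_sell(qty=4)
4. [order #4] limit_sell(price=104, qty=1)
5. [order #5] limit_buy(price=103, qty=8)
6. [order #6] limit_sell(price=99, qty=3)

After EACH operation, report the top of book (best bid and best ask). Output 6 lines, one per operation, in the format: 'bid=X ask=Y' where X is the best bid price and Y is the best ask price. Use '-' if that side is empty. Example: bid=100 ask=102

After op 1 [order #1] limit_buy(price=104, qty=10): fills=none; bids=[#1:10@104] asks=[-]
After op 2 [order #2] market_sell(qty=3): fills=#1x#2:3@104; bids=[#1:7@104] asks=[-]
After op 3 [order #3] market_sell(qty=4): fills=#1x#3:4@104; bids=[#1:3@104] asks=[-]
After op 4 [order #4] limit_sell(price=104, qty=1): fills=#1x#4:1@104; bids=[#1:2@104] asks=[-]
After op 5 [order #5] limit_buy(price=103, qty=8): fills=none; bids=[#1:2@104 #5:8@103] asks=[-]
After op 6 [order #6] limit_sell(price=99, qty=3): fills=#1x#6:2@104 #5x#6:1@103; bids=[#5:7@103] asks=[-]

Answer: bid=104 ask=-
bid=104 ask=-
bid=104 ask=-
bid=104 ask=-
bid=104 ask=-
bid=103 ask=-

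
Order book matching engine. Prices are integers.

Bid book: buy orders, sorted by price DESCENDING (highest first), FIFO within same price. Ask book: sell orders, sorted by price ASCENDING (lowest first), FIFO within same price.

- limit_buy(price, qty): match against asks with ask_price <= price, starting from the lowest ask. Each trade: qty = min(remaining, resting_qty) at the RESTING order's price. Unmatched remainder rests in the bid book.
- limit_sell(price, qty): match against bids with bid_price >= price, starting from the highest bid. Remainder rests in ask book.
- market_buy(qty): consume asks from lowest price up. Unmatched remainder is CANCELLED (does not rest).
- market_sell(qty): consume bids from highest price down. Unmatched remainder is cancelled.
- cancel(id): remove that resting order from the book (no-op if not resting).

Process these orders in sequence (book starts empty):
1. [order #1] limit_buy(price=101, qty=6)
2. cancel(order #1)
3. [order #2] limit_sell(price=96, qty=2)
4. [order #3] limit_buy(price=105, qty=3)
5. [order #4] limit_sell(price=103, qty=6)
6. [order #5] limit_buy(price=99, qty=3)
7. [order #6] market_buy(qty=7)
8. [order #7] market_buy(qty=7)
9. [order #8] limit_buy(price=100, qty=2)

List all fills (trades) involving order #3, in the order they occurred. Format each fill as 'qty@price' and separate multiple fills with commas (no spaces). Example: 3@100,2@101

After op 1 [order #1] limit_buy(price=101, qty=6): fills=none; bids=[#1:6@101] asks=[-]
After op 2 cancel(order #1): fills=none; bids=[-] asks=[-]
After op 3 [order #2] limit_sell(price=96, qty=2): fills=none; bids=[-] asks=[#2:2@96]
After op 4 [order #3] limit_buy(price=105, qty=3): fills=#3x#2:2@96; bids=[#3:1@105] asks=[-]
After op 5 [order #4] limit_sell(price=103, qty=6): fills=#3x#4:1@105; bids=[-] asks=[#4:5@103]
After op 6 [order #5] limit_buy(price=99, qty=3): fills=none; bids=[#5:3@99] asks=[#4:5@103]
After op 7 [order #6] market_buy(qty=7): fills=#6x#4:5@103; bids=[#5:3@99] asks=[-]
After op 8 [order #7] market_buy(qty=7): fills=none; bids=[#5:3@99] asks=[-]
After op 9 [order #8] limit_buy(price=100, qty=2): fills=none; bids=[#8:2@100 #5:3@99] asks=[-]

Answer: 2@96,1@105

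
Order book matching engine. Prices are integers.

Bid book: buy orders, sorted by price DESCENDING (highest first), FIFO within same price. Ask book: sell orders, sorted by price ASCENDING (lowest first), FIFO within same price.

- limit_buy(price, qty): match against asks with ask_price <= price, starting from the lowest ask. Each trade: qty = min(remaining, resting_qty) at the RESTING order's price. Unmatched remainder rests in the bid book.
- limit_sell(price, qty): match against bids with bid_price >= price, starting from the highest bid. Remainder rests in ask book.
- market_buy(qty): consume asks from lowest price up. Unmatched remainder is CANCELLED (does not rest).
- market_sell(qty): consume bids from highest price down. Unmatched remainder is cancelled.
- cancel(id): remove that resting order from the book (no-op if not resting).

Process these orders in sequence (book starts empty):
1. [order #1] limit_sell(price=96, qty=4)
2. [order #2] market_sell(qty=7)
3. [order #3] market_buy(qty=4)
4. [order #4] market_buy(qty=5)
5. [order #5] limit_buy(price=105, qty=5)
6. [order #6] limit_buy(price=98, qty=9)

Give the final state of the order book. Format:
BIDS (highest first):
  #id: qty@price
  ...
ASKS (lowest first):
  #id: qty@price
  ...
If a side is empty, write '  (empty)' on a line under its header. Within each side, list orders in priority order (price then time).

After op 1 [order #1] limit_sell(price=96, qty=4): fills=none; bids=[-] asks=[#1:4@96]
After op 2 [order #2] market_sell(qty=7): fills=none; bids=[-] asks=[#1:4@96]
After op 3 [order #3] market_buy(qty=4): fills=#3x#1:4@96; bids=[-] asks=[-]
After op 4 [order #4] market_buy(qty=5): fills=none; bids=[-] asks=[-]
After op 5 [order #5] limit_buy(price=105, qty=5): fills=none; bids=[#5:5@105] asks=[-]
After op 6 [order #6] limit_buy(price=98, qty=9): fills=none; bids=[#5:5@105 #6:9@98] asks=[-]

Answer: BIDS (highest first):
  #5: 5@105
  #6: 9@98
ASKS (lowest first):
  (empty)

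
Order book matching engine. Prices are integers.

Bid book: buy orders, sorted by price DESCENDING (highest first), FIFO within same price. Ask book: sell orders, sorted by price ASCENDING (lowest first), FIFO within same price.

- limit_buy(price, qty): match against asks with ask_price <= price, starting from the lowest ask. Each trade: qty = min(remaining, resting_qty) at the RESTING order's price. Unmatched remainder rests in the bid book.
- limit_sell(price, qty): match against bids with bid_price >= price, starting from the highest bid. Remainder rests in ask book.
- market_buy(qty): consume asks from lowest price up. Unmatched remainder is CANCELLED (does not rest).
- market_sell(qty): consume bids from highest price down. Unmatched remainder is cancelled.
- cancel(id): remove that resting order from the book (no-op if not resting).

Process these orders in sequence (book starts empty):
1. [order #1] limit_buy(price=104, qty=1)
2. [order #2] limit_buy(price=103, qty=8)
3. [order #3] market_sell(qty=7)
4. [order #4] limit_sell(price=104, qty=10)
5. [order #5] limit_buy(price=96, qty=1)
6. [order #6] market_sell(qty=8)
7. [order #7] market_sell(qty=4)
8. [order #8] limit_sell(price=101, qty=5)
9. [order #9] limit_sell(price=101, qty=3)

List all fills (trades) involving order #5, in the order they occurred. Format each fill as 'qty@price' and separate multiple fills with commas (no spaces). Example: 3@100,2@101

After op 1 [order #1] limit_buy(price=104, qty=1): fills=none; bids=[#1:1@104] asks=[-]
After op 2 [order #2] limit_buy(price=103, qty=8): fills=none; bids=[#1:1@104 #2:8@103] asks=[-]
After op 3 [order #3] market_sell(qty=7): fills=#1x#3:1@104 #2x#3:6@103; bids=[#2:2@103] asks=[-]
After op 4 [order #4] limit_sell(price=104, qty=10): fills=none; bids=[#2:2@103] asks=[#4:10@104]
After op 5 [order #5] limit_buy(price=96, qty=1): fills=none; bids=[#2:2@103 #5:1@96] asks=[#4:10@104]
After op 6 [order #6] market_sell(qty=8): fills=#2x#6:2@103 #5x#6:1@96; bids=[-] asks=[#4:10@104]
After op 7 [order #7] market_sell(qty=4): fills=none; bids=[-] asks=[#4:10@104]
After op 8 [order #8] limit_sell(price=101, qty=5): fills=none; bids=[-] asks=[#8:5@101 #4:10@104]
After op 9 [order #9] limit_sell(price=101, qty=3): fills=none; bids=[-] asks=[#8:5@101 #9:3@101 #4:10@104]

Answer: 1@96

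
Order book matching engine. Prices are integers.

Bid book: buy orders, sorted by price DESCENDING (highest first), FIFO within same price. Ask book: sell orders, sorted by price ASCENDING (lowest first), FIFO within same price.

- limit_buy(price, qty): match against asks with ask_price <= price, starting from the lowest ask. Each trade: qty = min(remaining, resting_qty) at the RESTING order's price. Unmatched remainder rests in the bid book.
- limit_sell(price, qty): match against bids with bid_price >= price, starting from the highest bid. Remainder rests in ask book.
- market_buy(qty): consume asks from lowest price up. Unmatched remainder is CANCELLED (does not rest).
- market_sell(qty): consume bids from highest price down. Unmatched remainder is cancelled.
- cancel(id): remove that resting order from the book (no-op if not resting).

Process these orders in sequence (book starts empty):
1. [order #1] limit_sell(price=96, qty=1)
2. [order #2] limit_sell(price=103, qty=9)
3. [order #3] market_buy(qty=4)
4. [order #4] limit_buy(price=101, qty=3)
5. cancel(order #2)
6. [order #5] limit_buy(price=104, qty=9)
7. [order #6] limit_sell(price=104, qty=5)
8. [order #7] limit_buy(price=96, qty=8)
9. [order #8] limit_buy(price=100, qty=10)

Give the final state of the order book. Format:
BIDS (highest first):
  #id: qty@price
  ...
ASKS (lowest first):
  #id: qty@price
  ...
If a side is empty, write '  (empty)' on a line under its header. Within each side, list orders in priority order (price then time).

Answer: BIDS (highest first):
  #5: 4@104
  #4: 3@101
  #8: 10@100
  #7: 8@96
ASKS (lowest first):
  (empty)

Derivation:
After op 1 [order #1] limit_sell(price=96, qty=1): fills=none; bids=[-] asks=[#1:1@96]
After op 2 [order #2] limit_sell(price=103, qty=9): fills=none; bids=[-] asks=[#1:1@96 #2:9@103]
After op 3 [order #3] market_buy(qty=4): fills=#3x#1:1@96 #3x#2:3@103; bids=[-] asks=[#2:6@103]
After op 4 [order #4] limit_buy(price=101, qty=3): fills=none; bids=[#4:3@101] asks=[#2:6@103]
After op 5 cancel(order #2): fills=none; bids=[#4:3@101] asks=[-]
After op 6 [order #5] limit_buy(price=104, qty=9): fills=none; bids=[#5:9@104 #4:3@101] asks=[-]
After op 7 [order #6] limit_sell(price=104, qty=5): fills=#5x#6:5@104; bids=[#5:4@104 #4:3@101] asks=[-]
After op 8 [order #7] limit_buy(price=96, qty=8): fills=none; bids=[#5:4@104 #4:3@101 #7:8@96] asks=[-]
After op 9 [order #8] limit_buy(price=100, qty=10): fills=none; bids=[#5:4@104 #4:3@101 #8:10@100 #7:8@96] asks=[-]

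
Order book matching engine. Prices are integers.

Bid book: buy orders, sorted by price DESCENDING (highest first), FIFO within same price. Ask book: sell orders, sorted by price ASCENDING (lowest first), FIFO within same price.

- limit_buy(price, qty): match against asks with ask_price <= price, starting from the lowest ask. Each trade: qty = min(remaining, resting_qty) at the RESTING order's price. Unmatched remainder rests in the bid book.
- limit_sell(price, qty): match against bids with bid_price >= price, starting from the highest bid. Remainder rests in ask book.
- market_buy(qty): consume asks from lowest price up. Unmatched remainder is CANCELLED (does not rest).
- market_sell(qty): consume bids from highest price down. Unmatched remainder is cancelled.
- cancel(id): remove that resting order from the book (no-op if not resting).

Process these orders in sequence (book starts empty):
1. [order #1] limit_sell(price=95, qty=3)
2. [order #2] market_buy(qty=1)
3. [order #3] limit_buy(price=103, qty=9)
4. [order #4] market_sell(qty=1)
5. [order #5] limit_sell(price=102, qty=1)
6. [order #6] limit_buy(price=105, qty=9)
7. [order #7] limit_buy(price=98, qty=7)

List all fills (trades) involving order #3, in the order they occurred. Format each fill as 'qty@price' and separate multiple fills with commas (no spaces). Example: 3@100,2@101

After op 1 [order #1] limit_sell(price=95, qty=3): fills=none; bids=[-] asks=[#1:3@95]
After op 2 [order #2] market_buy(qty=1): fills=#2x#1:1@95; bids=[-] asks=[#1:2@95]
After op 3 [order #3] limit_buy(price=103, qty=9): fills=#3x#1:2@95; bids=[#3:7@103] asks=[-]
After op 4 [order #4] market_sell(qty=1): fills=#3x#4:1@103; bids=[#3:6@103] asks=[-]
After op 5 [order #5] limit_sell(price=102, qty=1): fills=#3x#5:1@103; bids=[#3:5@103] asks=[-]
After op 6 [order #6] limit_buy(price=105, qty=9): fills=none; bids=[#6:9@105 #3:5@103] asks=[-]
After op 7 [order #7] limit_buy(price=98, qty=7): fills=none; bids=[#6:9@105 #3:5@103 #7:7@98] asks=[-]

Answer: 2@95,1@103,1@103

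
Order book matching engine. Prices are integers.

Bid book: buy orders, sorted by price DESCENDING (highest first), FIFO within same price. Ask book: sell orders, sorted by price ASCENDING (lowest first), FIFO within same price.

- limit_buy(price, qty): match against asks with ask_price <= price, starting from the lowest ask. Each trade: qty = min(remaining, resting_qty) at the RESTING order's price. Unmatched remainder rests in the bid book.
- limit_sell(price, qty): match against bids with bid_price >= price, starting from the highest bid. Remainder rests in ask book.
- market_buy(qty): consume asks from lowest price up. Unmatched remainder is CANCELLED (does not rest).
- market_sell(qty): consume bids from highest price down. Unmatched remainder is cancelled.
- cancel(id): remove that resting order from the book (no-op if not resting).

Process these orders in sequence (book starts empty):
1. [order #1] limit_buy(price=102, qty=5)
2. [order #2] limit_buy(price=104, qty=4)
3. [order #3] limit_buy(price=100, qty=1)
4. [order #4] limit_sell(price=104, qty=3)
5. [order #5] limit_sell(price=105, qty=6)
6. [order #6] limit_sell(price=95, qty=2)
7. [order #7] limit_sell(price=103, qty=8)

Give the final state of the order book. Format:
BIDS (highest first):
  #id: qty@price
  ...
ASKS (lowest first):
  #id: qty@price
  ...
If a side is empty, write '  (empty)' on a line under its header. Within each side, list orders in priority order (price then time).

Answer: BIDS (highest first):
  #1: 4@102
  #3: 1@100
ASKS (lowest first):
  #7: 8@103
  #5: 6@105

Derivation:
After op 1 [order #1] limit_buy(price=102, qty=5): fills=none; bids=[#1:5@102] asks=[-]
After op 2 [order #2] limit_buy(price=104, qty=4): fills=none; bids=[#2:4@104 #1:5@102] asks=[-]
After op 3 [order #3] limit_buy(price=100, qty=1): fills=none; bids=[#2:4@104 #1:5@102 #3:1@100] asks=[-]
After op 4 [order #4] limit_sell(price=104, qty=3): fills=#2x#4:3@104; bids=[#2:1@104 #1:5@102 #3:1@100] asks=[-]
After op 5 [order #5] limit_sell(price=105, qty=6): fills=none; bids=[#2:1@104 #1:5@102 #3:1@100] asks=[#5:6@105]
After op 6 [order #6] limit_sell(price=95, qty=2): fills=#2x#6:1@104 #1x#6:1@102; bids=[#1:4@102 #3:1@100] asks=[#5:6@105]
After op 7 [order #7] limit_sell(price=103, qty=8): fills=none; bids=[#1:4@102 #3:1@100] asks=[#7:8@103 #5:6@105]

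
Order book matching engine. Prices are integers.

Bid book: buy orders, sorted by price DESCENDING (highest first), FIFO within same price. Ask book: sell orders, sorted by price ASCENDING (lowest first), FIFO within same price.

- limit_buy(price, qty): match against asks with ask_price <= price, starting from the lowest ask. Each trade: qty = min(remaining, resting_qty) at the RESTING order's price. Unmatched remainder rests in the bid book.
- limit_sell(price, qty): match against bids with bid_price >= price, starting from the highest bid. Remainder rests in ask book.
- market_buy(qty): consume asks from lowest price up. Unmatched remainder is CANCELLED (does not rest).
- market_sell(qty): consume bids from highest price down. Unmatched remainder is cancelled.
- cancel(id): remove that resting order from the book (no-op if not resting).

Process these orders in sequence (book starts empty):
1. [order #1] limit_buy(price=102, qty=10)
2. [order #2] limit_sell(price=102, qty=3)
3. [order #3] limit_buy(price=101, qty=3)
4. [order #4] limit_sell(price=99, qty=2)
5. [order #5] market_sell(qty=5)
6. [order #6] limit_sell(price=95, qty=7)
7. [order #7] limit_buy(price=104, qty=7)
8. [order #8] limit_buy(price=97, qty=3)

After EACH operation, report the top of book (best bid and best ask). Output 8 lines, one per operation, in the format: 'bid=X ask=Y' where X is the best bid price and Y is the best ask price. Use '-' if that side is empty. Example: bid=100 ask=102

Answer: bid=102 ask=-
bid=102 ask=-
bid=102 ask=-
bid=102 ask=-
bid=101 ask=-
bid=- ask=95
bid=104 ask=-
bid=104 ask=-

Derivation:
After op 1 [order #1] limit_buy(price=102, qty=10): fills=none; bids=[#1:10@102] asks=[-]
After op 2 [order #2] limit_sell(price=102, qty=3): fills=#1x#2:3@102; bids=[#1:7@102] asks=[-]
After op 3 [order #3] limit_buy(price=101, qty=3): fills=none; bids=[#1:7@102 #3:3@101] asks=[-]
After op 4 [order #4] limit_sell(price=99, qty=2): fills=#1x#4:2@102; bids=[#1:5@102 #3:3@101] asks=[-]
After op 5 [order #5] market_sell(qty=5): fills=#1x#5:5@102; bids=[#3:3@101] asks=[-]
After op 6 [order #6] limit_sell(price=95, qty=7): fills=#3x#6:3@101; bids=[-] asks=[#6:4@95]
After op 7 [order #7] limit_buy(price=104, qty=7): fills=#7x#6:4@95; bids=[#7:3@104] asks=[-]
After op 8 [order #8] limit_buy(price=97, qty=3): fills=none; bids=[#7:3@104 #8:3@97] asks=[-]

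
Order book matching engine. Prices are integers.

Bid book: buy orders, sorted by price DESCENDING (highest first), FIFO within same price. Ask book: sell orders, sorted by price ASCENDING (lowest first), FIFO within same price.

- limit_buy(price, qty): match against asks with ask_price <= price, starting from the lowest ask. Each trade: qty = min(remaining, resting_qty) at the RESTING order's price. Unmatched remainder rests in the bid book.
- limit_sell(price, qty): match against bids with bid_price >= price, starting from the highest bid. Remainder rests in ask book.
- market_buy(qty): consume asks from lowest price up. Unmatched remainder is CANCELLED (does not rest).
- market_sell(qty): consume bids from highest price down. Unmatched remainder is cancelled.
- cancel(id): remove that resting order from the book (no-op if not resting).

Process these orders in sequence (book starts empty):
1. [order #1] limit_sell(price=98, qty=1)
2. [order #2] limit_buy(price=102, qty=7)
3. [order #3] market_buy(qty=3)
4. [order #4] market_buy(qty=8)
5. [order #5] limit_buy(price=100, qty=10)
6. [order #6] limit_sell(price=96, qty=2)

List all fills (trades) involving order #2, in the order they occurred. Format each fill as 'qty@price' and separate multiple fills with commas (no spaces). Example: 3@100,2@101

After op 1 [order #1] limit_sell(price=98, qty=1): fills=none; bids=[-] asks=[#1:1@98]
After op 2 [order #2] limit_buy(price=102, qty=7): fills=#2x#1:1@98; bids=[#2:6@102] asks=[-]
After op 3 [order #3] market_buy(qty=3): fills=none; bids=[#2:6@102] asks=[-]
After op 4 [order #4] market_buy(qty=8): fills=none; bids=[#2:6@102] asks=[-]
After op 5 [order #5] limit_buy(price=100, qty=10): fills=none; bids=[#2:6@102 #5:10@100] asks=[-]
After op 6 [order #6] limit_sell(price=96, qty=2): fills=#2x#6:2@102; bids=[#2:4@102 #5:10@100] asks=[-]

Answer: 1@98,2@102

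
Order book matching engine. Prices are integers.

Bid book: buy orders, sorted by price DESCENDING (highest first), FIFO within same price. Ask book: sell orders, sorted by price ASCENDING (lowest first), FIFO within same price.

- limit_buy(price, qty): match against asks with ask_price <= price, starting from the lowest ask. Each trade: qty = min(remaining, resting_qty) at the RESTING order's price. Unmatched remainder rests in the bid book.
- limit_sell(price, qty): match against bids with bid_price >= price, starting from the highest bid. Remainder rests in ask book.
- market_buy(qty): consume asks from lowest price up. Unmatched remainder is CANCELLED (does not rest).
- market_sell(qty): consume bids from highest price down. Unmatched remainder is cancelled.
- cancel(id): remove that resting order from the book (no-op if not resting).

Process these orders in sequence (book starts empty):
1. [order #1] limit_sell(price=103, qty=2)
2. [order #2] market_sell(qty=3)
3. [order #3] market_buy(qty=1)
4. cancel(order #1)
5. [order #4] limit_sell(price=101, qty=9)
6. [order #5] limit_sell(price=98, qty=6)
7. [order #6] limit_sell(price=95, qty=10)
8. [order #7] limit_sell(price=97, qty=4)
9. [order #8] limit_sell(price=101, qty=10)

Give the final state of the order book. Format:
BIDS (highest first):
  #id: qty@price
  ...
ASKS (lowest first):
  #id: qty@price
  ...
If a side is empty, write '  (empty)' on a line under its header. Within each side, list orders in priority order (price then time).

Answer: BIDS (highest first):
  (empty)
ASKS (lowest first):
  #6: 10@95
  #7: 4@97
  #5: 6@98
  #4: 9@101
  #8: 10@101

Derivation:
After op 1 [order #1] limit_sell(price=103, qty=2): fills=none; bids=[-] asks=[#1:2@103]
After op 2 [order #2] market_sell(qty=3): fills=none; bids=[-] asks=[#1:2@103]
After op 3 [order #3] market_buy(qty=1): fills=#3x#1:1@103; bids=[-] asks=[#1:1@103]
After op 4 cancel(order #1): fills=none; bids=[-] asks=[-]
After op 5 [order #4] limit_sell(price=101, qty=9): fills=none; bids=[-] asks=[#4:9@101]
After op 6 [order #5] limit_sell(price=98, qty=6): fills=none; bids=[-] asks=[#5:6@98 #4:9@101]
After op 7 [order #6] limit_sell(price=95, qty=10): fills=none; bids=[-] asks=[#6:10@95 #5:6@98 #4:9@101]
After op 8 [order #7] limit_sell(price=97, qty=4): fills=none; bids=[-] asks=[#6:10@95 #7:4@97 #5:6@98 #4:9@101]
After op 9 [order #8] limit_sell(price=101, qty=10): fills=none; bids=[-] asks=[#6:10@95 #7:4@97 #5:6@98 #4:9@101 #8:10@101]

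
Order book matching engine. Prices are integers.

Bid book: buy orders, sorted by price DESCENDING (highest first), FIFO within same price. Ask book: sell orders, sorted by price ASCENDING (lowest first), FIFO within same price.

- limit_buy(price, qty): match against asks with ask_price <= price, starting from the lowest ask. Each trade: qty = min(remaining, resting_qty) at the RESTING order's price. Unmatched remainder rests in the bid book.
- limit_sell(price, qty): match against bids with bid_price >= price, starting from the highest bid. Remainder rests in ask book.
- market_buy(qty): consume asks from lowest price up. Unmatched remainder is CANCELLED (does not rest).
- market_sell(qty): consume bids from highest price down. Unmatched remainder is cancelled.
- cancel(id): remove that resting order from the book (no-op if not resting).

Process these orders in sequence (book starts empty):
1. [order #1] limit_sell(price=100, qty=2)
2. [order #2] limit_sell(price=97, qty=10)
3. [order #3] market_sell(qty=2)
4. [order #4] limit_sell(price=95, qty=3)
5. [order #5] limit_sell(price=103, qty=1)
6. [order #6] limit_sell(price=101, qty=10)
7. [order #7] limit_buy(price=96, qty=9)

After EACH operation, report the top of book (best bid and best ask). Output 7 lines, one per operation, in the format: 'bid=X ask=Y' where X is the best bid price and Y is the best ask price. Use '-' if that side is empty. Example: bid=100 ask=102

Answer: bid=- ask=100
bid=- ask=97
bid=- ask=97
bid=- ask=95
bid=- ask=95
bid=- ask=95
bid=96 ask=97

Derivation:
After op 1 [order #1] limit_sell(price=100, qty=2): fills=none; bids=[-] asks=[#1:2@100]
After op 2 [order #2] limit_sell(price=97, qty=10): fills=none; bids=[-] asks=[#2:10@97 #1:2@100]
After op 3 [order #3] market_sell(qty=2): fills=none; bids=[-] asks=[#2:10@97 #1:2@100]
After op 4 [order #4] limit_sell(price=95, qty=3): fills=none; bids=[-] asks=[#4:3@95 #2:10@97 #1:2@100]
After op 5 [order #5] limit_sell(price=103, qty=1): fills=none; bids=[-] asks=[#4:3@95 #2:10@97 #1:2@100 #5:1@103]
After op 6 [order #6] limit_sell(price=101, qty=10): fills=none; bids=[-] asks=[#4:3@95 #2:10@97 #1:2@100 #6:10@101 #5:1@103]
After op 7 [order #7] limit_buy(price=96, qty=9): fills=#7x#4:3@95; bids=[#7:6@96] asks=[#2:10@97 #1:2@100 #6:10@101 #5:1@103]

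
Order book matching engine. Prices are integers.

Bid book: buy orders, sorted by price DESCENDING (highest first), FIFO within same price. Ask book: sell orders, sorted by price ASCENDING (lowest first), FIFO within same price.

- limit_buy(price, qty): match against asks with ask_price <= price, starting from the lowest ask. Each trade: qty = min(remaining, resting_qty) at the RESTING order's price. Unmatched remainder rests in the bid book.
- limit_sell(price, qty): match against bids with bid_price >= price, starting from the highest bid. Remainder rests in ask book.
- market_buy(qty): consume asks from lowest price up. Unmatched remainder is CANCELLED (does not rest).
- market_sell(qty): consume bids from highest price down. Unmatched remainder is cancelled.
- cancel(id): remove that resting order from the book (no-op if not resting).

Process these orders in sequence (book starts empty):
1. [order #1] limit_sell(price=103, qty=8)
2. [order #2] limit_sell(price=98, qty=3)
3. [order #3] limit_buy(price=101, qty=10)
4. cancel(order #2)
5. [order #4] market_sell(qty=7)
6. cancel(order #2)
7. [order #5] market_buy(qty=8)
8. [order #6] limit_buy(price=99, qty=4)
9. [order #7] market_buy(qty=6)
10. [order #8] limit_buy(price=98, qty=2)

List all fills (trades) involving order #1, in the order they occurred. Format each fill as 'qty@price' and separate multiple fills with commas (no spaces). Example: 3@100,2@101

After op 1 [order #1] limit_sell(price=103, qty=8): fills=none; bids=[-] asks=[#1:8@103]
After op 2 [order #2] limit_sell(price=98, qty=3): fills=none; bids=[-] asks=[#2:3@98 #1:8@103]
After op 3 [order #3] limit_buy(price=101, qty=10): fills=#3x#2:3@98; bids=[#3:7@101] asks=[#1:8@103]
After op 4 cancel(order #2): fills=none; bids=[#3:7@101] asks=[#1:8@103]
After op 5 [order #4] market_sell(qty=7): fills=#3x#4:7@101; bids=[-] asks=[#1:8@103]
After op 6 cancel(order #2): fills=none; bids=[-] asks=[#1:8@103]
After op 7 [order #5] market_buy(qty=8): fills=#5x#1:8@103; bids=[-] asks=[-]
After op 8 [order #6] limit_buy(price=99, qty=4): fills=none; bids=[#6:4@99] asks=[-]
After op 9 [order #7] market_buy(qty=6): fills=none; bids=[#6:4@99] asks=[-]
After op 10 [order #8] limit_buy(price=98, qty=2): fills=none; bids=[#6:4@99 #8:2@98] asks=[-]

Answer: 8@103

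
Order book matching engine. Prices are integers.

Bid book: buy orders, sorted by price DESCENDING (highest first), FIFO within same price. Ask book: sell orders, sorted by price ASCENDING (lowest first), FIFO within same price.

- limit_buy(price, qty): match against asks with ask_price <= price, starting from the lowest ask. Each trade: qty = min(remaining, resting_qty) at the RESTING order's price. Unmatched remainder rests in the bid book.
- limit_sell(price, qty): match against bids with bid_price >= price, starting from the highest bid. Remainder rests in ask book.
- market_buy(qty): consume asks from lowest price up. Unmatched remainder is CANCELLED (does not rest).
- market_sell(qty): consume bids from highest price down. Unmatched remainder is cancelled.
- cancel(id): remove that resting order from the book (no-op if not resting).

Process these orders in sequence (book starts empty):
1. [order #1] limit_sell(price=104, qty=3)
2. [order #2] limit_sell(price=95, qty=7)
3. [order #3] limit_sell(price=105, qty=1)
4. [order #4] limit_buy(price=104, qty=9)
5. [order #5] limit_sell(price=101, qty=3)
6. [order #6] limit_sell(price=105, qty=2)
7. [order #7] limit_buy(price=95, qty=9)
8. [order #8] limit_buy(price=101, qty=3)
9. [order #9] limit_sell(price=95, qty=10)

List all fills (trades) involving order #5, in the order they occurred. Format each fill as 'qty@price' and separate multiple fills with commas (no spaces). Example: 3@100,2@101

Answer: 3@101

Derivation:
After op 1 [order #1] limit_sell(price=104, qty=3): fills=none; bids=[-] asks=[#1:3@104]
After op 2 [order #2] limit_sell(price=95, qty=7): fills=none; bids=[-] asks=[#2:7@95 #1:3@104]
After op 3 [order #3] limit_sell(price=105, qty=1): fills=none; bids=[-] asks=[#2:7@95 #1:3@104 #3:1@105]
After op 4 [order #4] limit_buy(price=104, qty=9): fills=#4x#2:7@95 #4x#1:2@104; bids=[-] asks=[#1:1@104 #3:1@105]
After op 5 [order #5] limit_sell(price=101, qty=3): fills=none; bids=[-] asks=[#5:3@101 #1:1@104 #3:1@105]
After op 6 [order #6] limit_sell(price=105, qty=2): fills=none; bids=[-] asks=[#5:3@101 #1:1@104 #3:1@105 #6:2@105]
After op 7 [order #7] limit_buy(price=95, qty=9): fills=none; bids=[#7:9@95] asks=[#5:3@101 #1:1@104 #3:1@105 #6:2@105]
After op 8 [order #8] limit_buy(price=101, qty=3): fills=#8x#5:3@101; bids=[#7:9@95] asks=[#1:1@104 #3:1@105 #6:2@105]
After op 9 [order #9] limit_sell(price=95, qty=10): fills=#7x#9:9@95; bids=[-] asks=[#9:1@95 #1:1@104 #3:1@105 #6:2@105]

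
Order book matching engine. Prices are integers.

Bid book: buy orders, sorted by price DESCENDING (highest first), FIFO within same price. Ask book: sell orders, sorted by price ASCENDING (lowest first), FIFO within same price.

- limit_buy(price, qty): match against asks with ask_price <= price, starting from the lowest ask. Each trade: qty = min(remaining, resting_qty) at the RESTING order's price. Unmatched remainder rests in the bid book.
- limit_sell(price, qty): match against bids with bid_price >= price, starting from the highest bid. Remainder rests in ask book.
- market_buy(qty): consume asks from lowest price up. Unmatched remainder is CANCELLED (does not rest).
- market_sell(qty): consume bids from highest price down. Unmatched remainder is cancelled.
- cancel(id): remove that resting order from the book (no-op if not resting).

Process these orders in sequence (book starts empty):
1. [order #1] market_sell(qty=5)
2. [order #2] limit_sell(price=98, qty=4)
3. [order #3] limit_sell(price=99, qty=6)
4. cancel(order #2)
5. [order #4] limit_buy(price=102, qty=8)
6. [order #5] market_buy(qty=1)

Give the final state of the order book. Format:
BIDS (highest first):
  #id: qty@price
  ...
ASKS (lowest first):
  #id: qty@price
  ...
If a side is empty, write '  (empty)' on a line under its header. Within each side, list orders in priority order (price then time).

Answer: BIDS (highest first):
  #4: 2@102
ASKS (lowest first):
  (empty)

Derivation:
After op 1 [order #1] market_sell(qty=5): fills=none; bids=[-] asks=[-]
After op 2 [order #2] limit_sell(price=98, qty=4): fills=none; bids=[-] asks=[#2:4@98]
After op 3 [order #3] limit_sell(price=99, qty=6): fills=none; bids=[-] asks=[#2:4@98 #3:6@99]
After op 4 cancel(order #2): fills=none; bids=[-] asks=[#3:6@99]
After op 5 [order #4] limit_buy(price=102, qty=8): fills=#4x#3:6@99; bids=[#4:2@102] asks=[-]
After op 6 [order #5] market_buy(qty=1): fills=none; bids=[#4:2@102] asks=[-]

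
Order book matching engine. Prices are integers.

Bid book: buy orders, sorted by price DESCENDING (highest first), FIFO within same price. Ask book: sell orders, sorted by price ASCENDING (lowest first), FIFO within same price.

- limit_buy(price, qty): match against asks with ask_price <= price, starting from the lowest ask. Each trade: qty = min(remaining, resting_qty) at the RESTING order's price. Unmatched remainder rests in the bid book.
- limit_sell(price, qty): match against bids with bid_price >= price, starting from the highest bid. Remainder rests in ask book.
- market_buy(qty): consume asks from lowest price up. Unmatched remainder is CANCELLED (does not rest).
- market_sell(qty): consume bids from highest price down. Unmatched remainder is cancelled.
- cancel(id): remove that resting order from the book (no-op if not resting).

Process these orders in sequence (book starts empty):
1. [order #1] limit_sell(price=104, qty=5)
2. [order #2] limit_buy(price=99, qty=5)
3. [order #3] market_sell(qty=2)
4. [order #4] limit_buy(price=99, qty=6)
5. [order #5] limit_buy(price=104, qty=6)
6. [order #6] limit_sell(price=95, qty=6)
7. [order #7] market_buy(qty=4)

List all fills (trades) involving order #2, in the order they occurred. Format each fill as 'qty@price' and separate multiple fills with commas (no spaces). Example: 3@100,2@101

After op 1 [order #1] limit_sell(price=104, qty=5): fills=none; bids=[-] asks=[#1:5@104]
After op 2 [order #2] limit_buy(price=99, qty=5): fills=none; bids=[#2:5@99] asks=[#1:5@104]
After op 3 [order #3] market_sell(qty=2): fills=#2x#3:2@99; bids=[#2:3@99] asks=[#1:5@104]
After op 4 [order #4] limit_buy(price=99, qty=6): fills=none; bids=[#2:3@99 #4:6@99] asks=[#1:5@104]
After op 5 [order #5] limit_buy(price=104, qty=6): fills=#5x#1:5@104; bids=[#5:1@104 #2:3@99 #4:6@99] asks=[-]
After op 6 [order #6] limit_sell(price=95, qty=6): fills=#5x#6:1@104 #2x#6:3@99 #4x#6:2@99; bids=[#4:4@99] asks=[-]
After op 7 [order #7] market_buy(qty=4): fills=none; bids=[#4:4@99] asks=[-]

Answer: 2@99,3@99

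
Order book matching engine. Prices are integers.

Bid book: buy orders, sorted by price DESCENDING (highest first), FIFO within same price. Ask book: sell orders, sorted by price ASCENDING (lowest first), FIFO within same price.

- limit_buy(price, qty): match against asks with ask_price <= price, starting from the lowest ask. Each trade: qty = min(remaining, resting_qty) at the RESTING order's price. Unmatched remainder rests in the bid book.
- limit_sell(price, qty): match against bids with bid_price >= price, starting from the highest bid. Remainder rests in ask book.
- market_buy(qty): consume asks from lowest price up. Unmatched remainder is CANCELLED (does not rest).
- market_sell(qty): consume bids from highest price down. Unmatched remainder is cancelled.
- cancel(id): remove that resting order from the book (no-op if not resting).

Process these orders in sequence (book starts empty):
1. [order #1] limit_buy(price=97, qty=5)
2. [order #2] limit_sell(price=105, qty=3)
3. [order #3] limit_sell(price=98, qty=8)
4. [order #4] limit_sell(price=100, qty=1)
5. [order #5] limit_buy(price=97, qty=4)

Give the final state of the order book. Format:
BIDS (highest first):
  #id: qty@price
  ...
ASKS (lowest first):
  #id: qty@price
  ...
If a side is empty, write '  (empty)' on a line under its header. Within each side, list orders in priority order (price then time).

Answer: BIDS (highest first):
  #1: 5@97
  #5: 4@97
ASKS (lowest first):
  #3: 8@98
  #4: 1@100
  #2: 3@105

Derivation:
After op 1 [order #1] limit_buy(price=97, qty=5): fills=none; bids=[#1:5@97] asks=[-]
After op 2 [order #2] limit_sell(price=105, qty=3): fills=none; bids=[#1:5@97] asks=[#2:3@105]
After op 3 [order #3] limit_sell(price=98, qty=8): fills=none; bids=[#1:5@97] asks=[#3:8@98 #2:3@105]
After op 4 [order #4] limit_sell(price=100, qty=1): fills=none; bids=[#1:5@97] asks=[#3:8@98 #4:1@100 #2:3@105]
After op 5 [order #5] limit_buy(price=97, qty=4): fills=none; bids=[#1:5@97 #5:4@97] asks=[#3:8@98 #4:1@100 #2:3@105]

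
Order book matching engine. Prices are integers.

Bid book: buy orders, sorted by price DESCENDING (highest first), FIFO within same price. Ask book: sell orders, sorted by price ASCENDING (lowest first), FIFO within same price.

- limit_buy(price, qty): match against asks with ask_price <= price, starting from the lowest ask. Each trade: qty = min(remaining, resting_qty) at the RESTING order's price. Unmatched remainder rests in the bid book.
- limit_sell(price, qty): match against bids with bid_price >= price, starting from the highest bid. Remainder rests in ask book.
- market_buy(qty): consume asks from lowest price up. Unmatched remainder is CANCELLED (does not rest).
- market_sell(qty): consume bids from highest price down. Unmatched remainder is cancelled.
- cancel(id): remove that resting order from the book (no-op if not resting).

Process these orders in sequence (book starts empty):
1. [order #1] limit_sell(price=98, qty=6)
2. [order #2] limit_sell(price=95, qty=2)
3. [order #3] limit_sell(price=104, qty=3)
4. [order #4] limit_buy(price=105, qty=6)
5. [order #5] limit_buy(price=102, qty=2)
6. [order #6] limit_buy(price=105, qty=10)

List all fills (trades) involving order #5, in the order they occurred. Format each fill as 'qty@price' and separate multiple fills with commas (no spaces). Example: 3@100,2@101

After op 1 [order #1] limit_sell(price=98, qty=6): fills=none; bids=[-] asks=[#1:6@98]
After op 2 [order #2] limit_sell(price=95, qty=2): fills=none; bids=[-] asks=[#2:2@95 #1:6@98]
After op 3 [order #3] limit_sell(price=104, qty=3): fills=none; bids=[-] asks=[#2:2@95 #1:6@98 #3:3@104]
After op 4 [order #4] limit_buy(price=105, qty=6): fills=#4x#2:2@95 #4x#1:4@98; bids=[-] asks=[#1:2@98 #3:3@104]
After op 5 [order #5] limit_buy(price=102, qty=2): fills=#5x#1:2@98; bids=[-] asks=[#3:3@104]
After op 6 [order #6] limit_buy(price=105, qty=10): fills=#6x#3:3@104; bids=[#6:7@105] asks=[-]

Answer: 2@98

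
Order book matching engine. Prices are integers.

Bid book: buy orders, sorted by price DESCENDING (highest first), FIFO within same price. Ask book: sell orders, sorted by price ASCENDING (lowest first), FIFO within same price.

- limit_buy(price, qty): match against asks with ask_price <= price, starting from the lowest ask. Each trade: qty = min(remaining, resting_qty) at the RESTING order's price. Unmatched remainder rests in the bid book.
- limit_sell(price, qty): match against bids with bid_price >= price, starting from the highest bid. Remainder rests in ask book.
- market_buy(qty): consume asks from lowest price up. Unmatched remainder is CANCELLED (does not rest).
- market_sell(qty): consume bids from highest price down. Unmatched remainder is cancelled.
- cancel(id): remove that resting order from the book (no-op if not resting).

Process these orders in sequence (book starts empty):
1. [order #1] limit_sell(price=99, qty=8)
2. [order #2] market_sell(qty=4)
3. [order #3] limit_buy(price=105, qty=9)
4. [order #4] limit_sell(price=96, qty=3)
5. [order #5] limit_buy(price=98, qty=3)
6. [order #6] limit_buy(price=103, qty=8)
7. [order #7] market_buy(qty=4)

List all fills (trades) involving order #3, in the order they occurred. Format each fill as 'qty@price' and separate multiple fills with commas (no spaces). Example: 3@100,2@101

Answer: 8@99,1@105

Derivation:
After op 1 [order #1] limit_sell(price=99, qty=8): fills=none; bids=[-] asks=[#1:8@99]
After op 2 [order #2] market_sell(qty=4): fills=none; bids=[-] asks=[#1:8@99]
After op 3 [order #3] limit_buy(price=105, qty=9): fills=#3x#1:8@99; bids=[#3:1@105] asks=[-]
After op 4 [order #4] limit_sell(price=96, qty=3): fills=#3x#4:1@105; bids=[-] asks=[#4:2@96]
After op 5 [order #5] limit_buy(price=98, qty=3): fills=#5x#4:2@96; bids=[#5:1@98] asks=[-]
After op 6 [order #6] limit_buy(price=103, qty=8): fills=none; bids=[#6:8@103 #5:1@98] asks=[-]
After op 7 [order #7] market_buy(qty=4): fills=none; bids=[#6:8@103 #5:1@98] asks=[-]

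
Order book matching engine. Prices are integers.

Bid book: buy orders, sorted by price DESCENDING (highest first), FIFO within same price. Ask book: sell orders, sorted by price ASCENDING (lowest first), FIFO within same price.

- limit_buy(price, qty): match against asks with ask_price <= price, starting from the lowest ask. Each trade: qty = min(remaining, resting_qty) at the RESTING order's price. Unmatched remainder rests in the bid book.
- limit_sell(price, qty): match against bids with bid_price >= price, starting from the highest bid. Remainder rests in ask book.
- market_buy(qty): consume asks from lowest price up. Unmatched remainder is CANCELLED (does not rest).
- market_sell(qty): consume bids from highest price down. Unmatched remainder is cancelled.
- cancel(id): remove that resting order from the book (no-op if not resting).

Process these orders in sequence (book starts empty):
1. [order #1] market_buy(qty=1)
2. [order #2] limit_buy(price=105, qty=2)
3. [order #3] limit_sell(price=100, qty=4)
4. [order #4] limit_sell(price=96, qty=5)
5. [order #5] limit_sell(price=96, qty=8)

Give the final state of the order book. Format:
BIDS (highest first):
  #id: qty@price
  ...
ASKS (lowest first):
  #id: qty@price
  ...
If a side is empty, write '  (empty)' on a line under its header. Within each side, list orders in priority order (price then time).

Answer: BIDS (highest first):
  (empty)
ASKS (lowest first):
  #4: 5@96
  #5: 8@96
  #3: 2@100

Derivation:
After op 1 [order #1] market_buy(qty=1): fills=none; bids=[-] asks=[-]
After op 2 [order #2] limit_buy(price=105, qty=2): fills=none; bids=[#2:2@105] asks=[-]
After op 3 [order #3] limit_sell(price=100, qty=4): fills=#2x#3:2@105; bids=[-] asks=[#3:2@100]
After op 4 [order #4] limit_sell(price=96, qty=5): fills=none; bids=[-] asks=[#4:5@96 #3:2@100]
After op 5 [order #5] limit_sell(price=96, qty=8): fills=none; bids=[-] asks=[#4:5@96 #5:8@96 #3:2@100]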